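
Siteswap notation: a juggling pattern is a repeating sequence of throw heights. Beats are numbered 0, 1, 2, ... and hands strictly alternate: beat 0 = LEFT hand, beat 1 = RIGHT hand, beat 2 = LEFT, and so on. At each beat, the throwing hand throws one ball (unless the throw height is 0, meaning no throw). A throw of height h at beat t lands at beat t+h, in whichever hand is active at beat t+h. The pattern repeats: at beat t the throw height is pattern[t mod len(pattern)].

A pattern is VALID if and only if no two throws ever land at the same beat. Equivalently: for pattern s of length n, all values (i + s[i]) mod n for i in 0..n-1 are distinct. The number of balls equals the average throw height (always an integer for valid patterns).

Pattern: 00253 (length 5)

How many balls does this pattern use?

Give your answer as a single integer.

Answer: 2

Derivation:
Pattern = [0, 0, 2, 5, 3], length n = 5
  position 0: throw height = 0, running sum = 0
  position 1: throw height = 0, running sum = 0
  position 2: throw height = 2, running sum = 2
  position 3: throw height = 5, running sum = 7
  position 4: throw height = 3, running sum = 10
Total sum = 10; balls = sum / n = 10 / 5 = 2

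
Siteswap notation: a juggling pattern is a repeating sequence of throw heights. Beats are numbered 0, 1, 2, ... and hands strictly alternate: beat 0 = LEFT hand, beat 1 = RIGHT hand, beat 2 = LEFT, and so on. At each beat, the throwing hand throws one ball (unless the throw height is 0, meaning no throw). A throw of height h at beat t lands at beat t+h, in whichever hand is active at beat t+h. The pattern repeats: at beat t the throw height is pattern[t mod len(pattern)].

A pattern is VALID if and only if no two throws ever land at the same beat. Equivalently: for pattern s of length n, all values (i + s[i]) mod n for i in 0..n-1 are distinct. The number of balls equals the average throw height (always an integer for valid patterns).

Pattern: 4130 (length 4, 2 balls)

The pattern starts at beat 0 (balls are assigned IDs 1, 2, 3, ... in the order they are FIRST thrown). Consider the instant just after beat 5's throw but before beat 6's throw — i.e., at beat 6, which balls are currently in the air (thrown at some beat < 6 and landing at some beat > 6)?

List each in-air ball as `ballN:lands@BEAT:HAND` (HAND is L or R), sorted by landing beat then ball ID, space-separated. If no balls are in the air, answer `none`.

Answer: ball1:lands@8:L

Derivation:
Beat 0 (L): throw ball1 h=4 -> lands@4:L; in-air after throw: [b1@4:L]
Beat 1 (R): throw ball2 h=1 -> lands@2:L; in-air after throw: [b2@2:L b1@4:L]
Beat 2 (L): throw ball2 h=3 -> lands@5:R; in-air after throw: [b1@4:L b2@5:R]
Beat 4 (L): throw ball1 h=4 -> lands@8:L; in-air after throw: [b2@5:R b1@8:L]
Beat 5 (R): throw ball2 h=1 -> lands@6:L; in-air after throw: [b2@6:L b1@8:L]
Beat 6 (L): throw ball2 h=3 -> lands@9:R; in-air after throw: [b1@8:L b2@9:R]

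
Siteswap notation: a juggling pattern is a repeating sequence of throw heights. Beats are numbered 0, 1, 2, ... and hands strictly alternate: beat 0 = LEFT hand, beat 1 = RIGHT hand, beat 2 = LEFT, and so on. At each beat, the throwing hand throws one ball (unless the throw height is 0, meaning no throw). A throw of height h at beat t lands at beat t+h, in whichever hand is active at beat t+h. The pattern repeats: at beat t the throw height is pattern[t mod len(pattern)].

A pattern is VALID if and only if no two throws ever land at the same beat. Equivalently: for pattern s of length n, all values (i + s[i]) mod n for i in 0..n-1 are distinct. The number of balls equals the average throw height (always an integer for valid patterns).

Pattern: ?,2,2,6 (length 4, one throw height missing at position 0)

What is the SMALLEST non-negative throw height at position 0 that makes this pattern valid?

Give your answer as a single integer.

Answer: 2

Derivation:
i=0: s[i]=? (unknown)
i=1: (1 + 2) mod 4 = 3
i=2: (2 + 2) mod 4 = 0
i=3: (3 + 6) mod 4 = 1
Known residues: [0, 1, 3]; need a permutation of 0..3, so missing residue r = 2
Need (0 + s) mod 4 = 2; smallest s = (2 - 0) mod 4 = 2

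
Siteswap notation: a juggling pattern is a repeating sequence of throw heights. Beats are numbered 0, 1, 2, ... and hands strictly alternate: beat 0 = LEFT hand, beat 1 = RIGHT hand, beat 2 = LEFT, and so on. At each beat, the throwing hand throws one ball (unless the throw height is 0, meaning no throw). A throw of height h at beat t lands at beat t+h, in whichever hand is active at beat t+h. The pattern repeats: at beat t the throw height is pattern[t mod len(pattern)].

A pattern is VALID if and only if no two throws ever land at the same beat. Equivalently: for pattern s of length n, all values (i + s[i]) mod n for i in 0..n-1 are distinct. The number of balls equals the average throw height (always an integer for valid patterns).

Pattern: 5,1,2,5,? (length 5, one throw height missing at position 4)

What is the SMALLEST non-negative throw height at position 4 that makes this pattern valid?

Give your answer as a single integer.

Answer: 2

Derivation:
i=0: (0 + 5) mod 5 = 0
i=1: (1 + 1) mod 5 = 2
i=2: (2 + 2) mod 5 = 4
i=3: (3 + 5) mod 5 = 3
i=4: s[i]=? (unknown)
Known residues: [0, 2, 3, 4]; need a permutation of 0..4, so missing residue r = 1
Need (4 + s) mod 5 = 1; smallest s = (1 - 4) mod 5 = 2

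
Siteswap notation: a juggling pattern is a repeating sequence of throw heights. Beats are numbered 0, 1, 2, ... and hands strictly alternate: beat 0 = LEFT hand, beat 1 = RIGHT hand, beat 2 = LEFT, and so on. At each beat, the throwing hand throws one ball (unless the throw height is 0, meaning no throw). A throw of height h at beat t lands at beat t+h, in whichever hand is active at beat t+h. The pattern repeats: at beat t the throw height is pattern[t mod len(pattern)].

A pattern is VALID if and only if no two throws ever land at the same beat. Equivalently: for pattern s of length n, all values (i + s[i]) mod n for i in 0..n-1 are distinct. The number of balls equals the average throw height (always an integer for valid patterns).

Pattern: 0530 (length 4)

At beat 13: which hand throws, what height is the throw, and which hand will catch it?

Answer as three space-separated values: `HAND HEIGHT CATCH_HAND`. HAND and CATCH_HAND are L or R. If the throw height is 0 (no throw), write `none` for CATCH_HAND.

Beat 13: 13 mod 2 = 1, so hand = R
Throw height = pattern[13 mod 4] = pattern[1] = 5
Lands at beat 13+5=18, 18 mod 2 = 0, so catch hand = L

Answer: R 5 L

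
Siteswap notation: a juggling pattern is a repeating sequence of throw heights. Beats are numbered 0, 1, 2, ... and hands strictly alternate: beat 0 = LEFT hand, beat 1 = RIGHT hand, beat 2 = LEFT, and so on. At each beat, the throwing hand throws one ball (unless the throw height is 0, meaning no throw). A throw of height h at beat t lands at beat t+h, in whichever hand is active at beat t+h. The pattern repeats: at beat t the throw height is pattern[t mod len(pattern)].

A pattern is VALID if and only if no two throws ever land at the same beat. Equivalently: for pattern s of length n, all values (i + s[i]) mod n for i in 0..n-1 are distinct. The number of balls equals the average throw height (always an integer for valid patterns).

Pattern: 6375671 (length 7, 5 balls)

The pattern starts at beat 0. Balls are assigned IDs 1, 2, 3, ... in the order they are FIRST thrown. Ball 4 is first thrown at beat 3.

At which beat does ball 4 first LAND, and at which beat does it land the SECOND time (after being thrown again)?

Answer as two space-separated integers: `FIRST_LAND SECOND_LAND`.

Answer: 8 11

Derivation:
Beat 0 (L): throw ball1 h=6 -> lands@6:L; in-air after throw: [b1@6:L]
Beat 1 (R): throw ball2 h=3 -> lands@4:L; in-air after throw: [b2@4:L b1@6:L]
Beat 2 (L): throw ball3 h=7 -> lands@9:R; in-air after throw: [b2@4:L b1@6:L b3@9:R]
Beat 3 (R): throw ball4 h=5 -> lands@8:L; in-air after throw: [b2@4:L b1@6:L b4@8:L b3@9:R]
Beat 4 (L): throw ball2 h=6 -> lands@10:L; in-air after throw: [b1@6:L b4@8:L b3@9:R b2@10:L]
Beat 5 (R): throw ball5 h=7 -> lands@12:L; in-air after throw: [b1@6:L b4@8:L b3@9:R b2@10:L b5@12:L]
Beat 6 (L): throw ball1 h=1 -> lands@7:R; in-air after throw: [b1@7:R b4@8:L b3@9:R b2@10:L b5@12:L]
Beat 7 (R): throw ball1 h=6 -> lands@13:R; in-air after throw: [b4@8:L b3@9:R b2@10:L b5@12:L b1@13:R]
Beat 8 (L): throw ball4 h=3 -> lands@11:R; in-air after throw: [b3@9:R b2@10:L b4@11:R b5@12:L b1@13:R]
Beat 9 (R): throw ball3 h=7 -> lands@16:L; in-air after throw: [b2@10:L b4@11:R b5@12:L b1@13:R b3@16:L]
Beat 10 (L): throw ball2 h=5 -> lands@15:R; in-air after throw: [b4@11:R b5@12:L b1@13:R b2@15:R b3@16:L]
Beat 11 (R): throw ball4 h=6 -> lands@17:R; in-air after throw: [b5@12:L b1@13:R b2@15:R b3@16:L b4@17:R]
Ball 4: thrown@3 h=5 -> first land @8; rethrown@8 h=3 -> second land @11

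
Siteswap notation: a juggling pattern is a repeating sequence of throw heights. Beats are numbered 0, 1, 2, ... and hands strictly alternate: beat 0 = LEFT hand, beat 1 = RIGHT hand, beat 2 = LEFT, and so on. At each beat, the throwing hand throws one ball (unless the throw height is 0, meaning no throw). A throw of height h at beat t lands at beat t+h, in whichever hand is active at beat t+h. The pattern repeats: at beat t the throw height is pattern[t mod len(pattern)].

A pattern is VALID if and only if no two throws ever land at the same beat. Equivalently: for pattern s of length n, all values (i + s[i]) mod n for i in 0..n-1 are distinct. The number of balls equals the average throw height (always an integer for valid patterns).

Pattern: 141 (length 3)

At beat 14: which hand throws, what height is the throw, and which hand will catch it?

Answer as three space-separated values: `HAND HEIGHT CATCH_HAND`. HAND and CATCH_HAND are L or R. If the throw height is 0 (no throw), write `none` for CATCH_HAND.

Answer: L 1 R

Derivation:
Beat 14: 14 mod 2 = 0, so hand = L
Throw height = pattern[14 mod 3] = pattern[2] = 1
Lands at beat 14+1=15, 15 mod 2 = 1, so catch hand = R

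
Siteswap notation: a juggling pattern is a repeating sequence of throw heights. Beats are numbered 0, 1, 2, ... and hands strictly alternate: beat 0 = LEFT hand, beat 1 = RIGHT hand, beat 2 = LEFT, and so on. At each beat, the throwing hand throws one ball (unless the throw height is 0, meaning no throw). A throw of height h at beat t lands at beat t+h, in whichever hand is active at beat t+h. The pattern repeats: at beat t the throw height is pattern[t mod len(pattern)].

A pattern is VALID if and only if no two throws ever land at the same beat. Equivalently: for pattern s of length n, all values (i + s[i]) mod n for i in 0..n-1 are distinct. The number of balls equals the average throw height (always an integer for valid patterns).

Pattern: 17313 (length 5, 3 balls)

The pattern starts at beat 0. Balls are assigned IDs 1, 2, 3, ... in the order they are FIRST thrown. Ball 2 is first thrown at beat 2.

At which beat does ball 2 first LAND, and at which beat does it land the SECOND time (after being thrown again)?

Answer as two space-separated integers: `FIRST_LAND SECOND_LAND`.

Answer: 5 6

Derivation:
Beat 0 (L): throw ball1 h=1 -> lands@1:R; in-air after throw: [b1@1:R]
Beat 1 (R): throw ball1 h=7 -> lands@8:L; in-air after throw: [b1@8:L]
Beat 2 (L): throw ball2 h=3 -> lands@5:R; in-air after throw: [b2@5:R b1@8:L]
Beat 3 (R): throw ball3 h=1 -> lands@4:L; in-air after throw: [b3@4:L b2@5:R b1@8:L]
Beat 4 (L): throw ball3 h=3 -> lands@7:R; in-air after throw: [b2@5:R b3@7:R b1@8:L]
Beat 5 (R): throw ball2 h=1 -> lands@6:L; in-air after throw: [b2@6:L b3@7:R b1@8:L]
Beat 6 (L): throw ball2 h=7 -> lands@13:R; in-air after throw: [b3@7:R b1@8:L b2@13:R]
Ball 2: thrown@2 h=3 -> first land @5; rethrown@5 h=1 -> second land @6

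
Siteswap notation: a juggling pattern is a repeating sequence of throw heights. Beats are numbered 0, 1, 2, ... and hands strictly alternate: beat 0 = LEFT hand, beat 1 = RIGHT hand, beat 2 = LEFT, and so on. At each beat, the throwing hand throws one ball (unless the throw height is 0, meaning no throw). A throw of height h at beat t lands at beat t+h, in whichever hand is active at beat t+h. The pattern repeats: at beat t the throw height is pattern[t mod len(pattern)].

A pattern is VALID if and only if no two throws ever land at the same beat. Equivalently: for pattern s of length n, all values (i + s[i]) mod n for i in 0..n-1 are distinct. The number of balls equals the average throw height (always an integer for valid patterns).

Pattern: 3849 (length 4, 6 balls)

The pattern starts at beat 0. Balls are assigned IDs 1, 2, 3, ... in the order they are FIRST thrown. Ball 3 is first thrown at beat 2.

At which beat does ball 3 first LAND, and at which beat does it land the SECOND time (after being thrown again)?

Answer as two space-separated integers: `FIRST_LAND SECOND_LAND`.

Answer: 6 10

Derivation:
Beat 0 (L): throw ball1 h=3 -> lands@3:R; in-air after throw: [b1@3:R]
Beat 1 (R): throw ball2 h=8 -> lands@9:R; in-air after throw: [b1@3:R b2@9:R]
Beat 2 (L): throw ball3 h=4 -> lands@6:L; in-air after throw: [b1@3:R b3@6:L b2@9:R]
Beat 3 (R): throw ball1 h=9 -> lands@12:L; in-air after throw: [b3@6:L b2@9:R b1@12:L]
Beat 4 (L): throw ball4 h=3 -> lands@7:R; in-air after throw: [b3@6:L b4@7:R b2@9:R b1@12:L]
Beat 5 (R): throw ball5 h=8 -> lands@13:R; in-air after throw: [b3@6:L b4@7:R b2@9:R b1@12:L b5@13:R]
Beat 6 (L): throw ball3 h=4 -> lands@10:L; in-air after throw: [b4@7:R b2@9:R b3@10:L b1@12:L b5@13:R]
Beat 7 (R): throw ball4 h=9 -> lands@16:L; in-air after throw: [b2@9:R b3@10:L b1@12:L b5@13:R b4@16:L]
Beat 8 (L): throw ball6 h=3 -> lands@11:R; in-air after throw: [b2@9:R b3@10:L b6@11:R b1@12:L b5@13:R b4@16:L]
Beat 9 (R): throw ball2 h=8 -> lands@17:R; in-air after throw: [b3@10:L b6@11:R b1@12:L b5@13:R b4@16:L b2@17:R]
Beat 10 (L): throw ball3 h=4 -> lands@14:L; in-air after throw: [b6@11:R b1@12:L b5@13:R b3@14:L b4@16:L b2@17:R]
Ball 3: thrown@2 h=4 -> first land @6; rethrown@6 h=4 -> second land @10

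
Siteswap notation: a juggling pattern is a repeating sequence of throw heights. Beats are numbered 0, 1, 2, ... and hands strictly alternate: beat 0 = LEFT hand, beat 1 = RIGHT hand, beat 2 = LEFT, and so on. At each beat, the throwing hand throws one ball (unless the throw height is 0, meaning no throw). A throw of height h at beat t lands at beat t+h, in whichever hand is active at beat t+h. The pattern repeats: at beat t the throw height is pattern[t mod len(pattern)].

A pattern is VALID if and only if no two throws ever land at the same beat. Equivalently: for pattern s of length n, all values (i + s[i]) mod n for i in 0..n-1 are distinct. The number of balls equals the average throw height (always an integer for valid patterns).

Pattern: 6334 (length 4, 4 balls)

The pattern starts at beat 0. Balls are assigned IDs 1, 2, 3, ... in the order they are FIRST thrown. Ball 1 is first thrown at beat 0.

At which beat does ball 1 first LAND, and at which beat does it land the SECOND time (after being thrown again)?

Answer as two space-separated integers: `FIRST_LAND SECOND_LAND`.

Beat 0 (L): throw ball1 h=6 -> lands@6:L; in-air after throw: [b1@6:L]
Beat 1 (R): throw ball2 h=3 -> lands@4:L; in-air after throw: [b2@4:L b1@6:L]
Beat 2 (L): throw ball3 h=3 -> lands@5:R; in-air after throw: [b2@4:L b3@5:R b1@6:L]
Beat 3 (R): throw ball4 h=4 -> lands@7:R; in-air after throw: [b2@4:L b3@5:R b1@6:L b4@7:R]
Beat 4 (L): throw ball2 h=6 -> lands@10:L; in-air after throw: [b3@5:R b1@6:L b4@7:R b2@10:L]
Beat 5 (R): throw ball3 h=3 -> lands@8:L; in-air after throw: [b1@6:L b4@7:R b3@8:L b2@10:L]
Beat 6 (L): throw ball1 h=3 -> lands@9:R; in-air after throw: [b4@7:R b3@8:L b1@9:R b2@10:L]
Beat 7 (R): throw ball4 h=4 -> lands@11:R; in-air after throw: [b3@8:L b1@9:R b2@10:L b4@11:R]
Beat 8 (L): throw ball3 h=6 -> lands@14:L; in-air after throw: [b1@9:R b2@10:L b4@11:R b3@14:L]
Beat 9 (R): throw ball1 h=3 -> lands@12:L; in-air after throw: [b2@10:L b4@11:R b1@12:L b3@14:L]
Ball 1: thrown@0 h=6 -> first land @6; rethrown@6 h=3 -> second land @9

Answer: 6 9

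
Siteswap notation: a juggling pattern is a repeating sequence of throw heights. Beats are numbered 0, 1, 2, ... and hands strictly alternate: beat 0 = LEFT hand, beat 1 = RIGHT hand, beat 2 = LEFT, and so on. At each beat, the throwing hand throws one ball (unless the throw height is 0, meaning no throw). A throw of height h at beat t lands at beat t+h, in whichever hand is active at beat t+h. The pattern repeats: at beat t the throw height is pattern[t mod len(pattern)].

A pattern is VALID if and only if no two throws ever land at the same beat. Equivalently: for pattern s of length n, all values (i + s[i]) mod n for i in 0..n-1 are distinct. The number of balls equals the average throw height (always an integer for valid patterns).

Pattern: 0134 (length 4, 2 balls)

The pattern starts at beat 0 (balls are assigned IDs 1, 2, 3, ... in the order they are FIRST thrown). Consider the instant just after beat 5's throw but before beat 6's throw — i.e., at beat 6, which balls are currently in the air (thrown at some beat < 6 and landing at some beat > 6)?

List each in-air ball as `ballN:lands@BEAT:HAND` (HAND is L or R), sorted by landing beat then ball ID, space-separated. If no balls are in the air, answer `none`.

Beat 1 (R): throw ball1 h=1 -> lands@2:L; in-air after throw: [b1@2:L]
Beat 2 (L): throw ball1 h=3 -> lands@5:R; in-air after throw: [b1@5:R]
Beat 3 (R): throw ball2 h=4 -> lands@7:R; in-air after throw: [b1@5:R b2@7:R]
Beat 5 (R): throw ball1 h=1 -> lands@6:L; in-air after throw: [b1@6:L b2@7:R]
Beat 6 (L): throw ball1 h=3 -> lands@9:R; in-air after throw: [b2@7:R b1@9:R]

Answer: ball2:lands@7:R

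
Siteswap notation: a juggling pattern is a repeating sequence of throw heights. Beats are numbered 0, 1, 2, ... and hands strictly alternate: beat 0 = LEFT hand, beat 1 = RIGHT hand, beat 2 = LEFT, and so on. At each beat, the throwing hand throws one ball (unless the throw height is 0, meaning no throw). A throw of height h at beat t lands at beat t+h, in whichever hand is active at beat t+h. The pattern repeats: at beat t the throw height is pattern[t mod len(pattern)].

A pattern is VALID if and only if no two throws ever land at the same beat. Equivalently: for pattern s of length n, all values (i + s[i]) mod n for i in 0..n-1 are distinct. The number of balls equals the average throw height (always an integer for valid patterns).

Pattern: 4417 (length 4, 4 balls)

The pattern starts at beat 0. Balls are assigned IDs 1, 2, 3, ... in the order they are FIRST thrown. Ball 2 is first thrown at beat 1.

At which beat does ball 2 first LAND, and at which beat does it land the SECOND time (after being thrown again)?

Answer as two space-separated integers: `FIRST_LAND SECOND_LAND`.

Beat 0 (L): throw ball1 h=4 -> lands@4:L; in-air after throw: [b1@4:L]
Beat 1 (R): throw ball2 h=4 -> lands@5:R; in-air after throw: [b1@4:L b2@5:R]
Beat 2 (L): throw ball3 h=1 -> lands@3:R; in-air after throw: [b3@3:R b1@4:L b2@5:R]
Beat 3 (R): throw ball3 h=7 -> lands@10:L; in-air after throw: [b1@4:L b2@5:R b3@10:L]
Beat 4 (L): throw ball1 h=4 -> lands@8:L; in-air after throw: [b2@5:R b1@8:L b3@10:L]
Beat 5 (R): throw ball2 h=4 -> lands@9:R; in-air after throw: [b1@8:L b2@9:R b3@10:L]
Beat 6 (L): throw ball4 h=1 -> lands@7:R; in-air after throw: [b4@7:R b1@8:L b2@9:R b3@10:L]
Beat 7 (R): throw ball4 h=7 -> lands@14:L; in-air after throw: [b1@8:L b2@9:R b3@10:L b4@14:L]
Beat 8 (L): throw ball1 h=4 -> lands@12:L; in-air after throw: [b2@9:R b3@10:L b1@12:L b4@14:L]
Beat 9 (R): throw ball2 h=4 -> lands@13:R; in-air after throw: [b3@10:L b1@12:L b2@13:R b4@14:L]
Ball 2: thrown@1 h=4 -> first land @5; rethrown@5 h=4 -> second land @9

Answer: 5 9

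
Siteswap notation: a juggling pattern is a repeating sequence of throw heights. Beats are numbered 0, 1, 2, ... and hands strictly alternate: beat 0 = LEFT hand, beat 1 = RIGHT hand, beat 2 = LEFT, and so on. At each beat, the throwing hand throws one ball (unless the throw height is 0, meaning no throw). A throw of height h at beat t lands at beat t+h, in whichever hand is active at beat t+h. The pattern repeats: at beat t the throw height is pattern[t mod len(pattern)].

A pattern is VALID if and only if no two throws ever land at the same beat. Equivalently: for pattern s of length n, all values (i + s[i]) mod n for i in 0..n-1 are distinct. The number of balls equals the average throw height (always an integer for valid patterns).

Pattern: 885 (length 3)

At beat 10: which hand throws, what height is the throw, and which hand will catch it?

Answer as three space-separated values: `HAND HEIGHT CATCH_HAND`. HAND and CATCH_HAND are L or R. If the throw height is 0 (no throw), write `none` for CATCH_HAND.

Answer: L 8 L

Derivation:
Beat 10: 10 mod 2 = 0, so hand = L
Throw height = pattern[10 mod 3] = pattern[1] = 8
Lands at beat 10+8=18, 18 mod 2 = 0, so catch hand = L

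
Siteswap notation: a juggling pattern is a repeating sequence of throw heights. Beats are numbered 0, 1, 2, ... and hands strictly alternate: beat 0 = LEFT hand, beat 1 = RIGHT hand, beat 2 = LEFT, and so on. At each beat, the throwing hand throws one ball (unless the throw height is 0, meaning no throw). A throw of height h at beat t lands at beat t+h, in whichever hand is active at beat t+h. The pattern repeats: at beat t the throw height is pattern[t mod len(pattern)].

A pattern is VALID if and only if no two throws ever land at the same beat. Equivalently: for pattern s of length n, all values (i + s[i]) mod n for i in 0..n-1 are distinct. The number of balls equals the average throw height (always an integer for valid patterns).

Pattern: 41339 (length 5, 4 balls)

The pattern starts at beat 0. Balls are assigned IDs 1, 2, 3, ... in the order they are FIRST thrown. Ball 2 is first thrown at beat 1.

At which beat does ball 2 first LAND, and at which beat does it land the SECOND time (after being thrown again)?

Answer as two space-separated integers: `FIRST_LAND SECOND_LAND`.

Beat 0 (L): throw ball1 h=4 -> lands@4:L; in-air after throw: [b1@4:L]
Beat 1 (R): throw ball2 h=1 -> lands@2:L; in-air after throw: [b2@2:L b1@4:L]
Beat 2 (L): throw ball2 h=3 -> lands@5:R; in-air after throw: [b1@4:L b2@5:R]
Beat 3 (R): throw ball3 h=3 -> lands@6:L; in-air after throw: [b1@4:L b2@5:R b3@6:L]
Beat 4 (L): throw ball1 h=9 -> lands@13:R; in-air after throw: [b2@5:R b3@6:L b1@13:R]
Beat 5 (R): throw ball2 h=4 -> lands@9:R; in-air after throw: [b3@6:L b2@9:R b1@13:R]
Ball 2: thrown@1 h=1 -> first land @2; rethrown@2 h=3 -> second land @5

Answer: 2 5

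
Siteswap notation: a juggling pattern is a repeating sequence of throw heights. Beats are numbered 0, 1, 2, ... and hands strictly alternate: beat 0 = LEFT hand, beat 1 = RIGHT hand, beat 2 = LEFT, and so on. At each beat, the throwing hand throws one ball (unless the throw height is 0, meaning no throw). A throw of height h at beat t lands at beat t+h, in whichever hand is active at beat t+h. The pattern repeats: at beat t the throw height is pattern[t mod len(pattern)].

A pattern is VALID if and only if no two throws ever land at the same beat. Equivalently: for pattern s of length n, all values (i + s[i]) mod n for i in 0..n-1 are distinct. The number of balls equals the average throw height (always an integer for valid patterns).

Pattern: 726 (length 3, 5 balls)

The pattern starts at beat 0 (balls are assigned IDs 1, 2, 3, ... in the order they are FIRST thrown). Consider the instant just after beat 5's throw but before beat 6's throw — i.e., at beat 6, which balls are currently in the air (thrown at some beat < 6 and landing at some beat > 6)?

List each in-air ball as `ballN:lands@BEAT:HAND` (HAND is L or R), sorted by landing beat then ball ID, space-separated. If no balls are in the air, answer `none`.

Beat 0 (L): throw ball1 h=7 -> lands@7:R; in-air after throw: [b1@7:R]
Beat 1 (R): throw ball2 h=2 -> lands@3:R; in-air after throw: [b2@3:R b1@7:R]
Beat 2 (L): throw ball3 h=6 -> lands@8:L; in-air after throw: [b2@3:R b1@7:R b3@8:L]
Beat 3 (R): throw ball2 h=7 -> lands@10:L; in-air after throw: [b1@7:R b3@8:L b2@10:L]
Beat 4 (L): throw ball4 h=2 -> lands@6:L; in-air after throw: [b4@6:L b1@7:R b3@8:L b2@10:L]
Beat 5 (R): throw ball5 h=6 -> lands@11:R; in-air after throw: [b4@6:L b1@7:R b3@8:L b2@10:L b5@11:R]
Beat 6 (L): throw ball4 h=7 -> lands@13:R; in-air after throw: [b1@7:R b3@8:L b2@10:L b5@11:R b4@13:R]

Answer: ball1:lands@7:R ball3:lands@8:L ball2:lands@10:L ball5:lands@11:R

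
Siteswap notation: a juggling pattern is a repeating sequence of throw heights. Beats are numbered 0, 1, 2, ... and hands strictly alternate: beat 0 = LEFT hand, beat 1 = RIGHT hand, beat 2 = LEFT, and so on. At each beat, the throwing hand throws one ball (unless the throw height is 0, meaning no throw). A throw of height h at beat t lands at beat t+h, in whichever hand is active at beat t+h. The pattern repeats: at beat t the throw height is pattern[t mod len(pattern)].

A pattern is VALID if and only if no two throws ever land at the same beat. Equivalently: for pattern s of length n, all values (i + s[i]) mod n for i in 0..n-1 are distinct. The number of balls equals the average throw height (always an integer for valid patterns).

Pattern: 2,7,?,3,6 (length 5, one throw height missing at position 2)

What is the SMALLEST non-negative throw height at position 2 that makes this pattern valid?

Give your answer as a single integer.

i=0: (0 + 2) mod 5 = 2
i=1: (1 + 7) mod 5 = 3
i=2: s[i]=? (unknown)
i=3: (3 + 3) mod 5 = 1
i=4: (4 + 6) mod 5 = 0
Known residues: [0, 1, 2, 3]; need a permutation of 0..4, so missing residue r = 4
Need (2 + s) mod 5 = 4; smallest s = (4 - 2) mod 5 = 2

Answer: 2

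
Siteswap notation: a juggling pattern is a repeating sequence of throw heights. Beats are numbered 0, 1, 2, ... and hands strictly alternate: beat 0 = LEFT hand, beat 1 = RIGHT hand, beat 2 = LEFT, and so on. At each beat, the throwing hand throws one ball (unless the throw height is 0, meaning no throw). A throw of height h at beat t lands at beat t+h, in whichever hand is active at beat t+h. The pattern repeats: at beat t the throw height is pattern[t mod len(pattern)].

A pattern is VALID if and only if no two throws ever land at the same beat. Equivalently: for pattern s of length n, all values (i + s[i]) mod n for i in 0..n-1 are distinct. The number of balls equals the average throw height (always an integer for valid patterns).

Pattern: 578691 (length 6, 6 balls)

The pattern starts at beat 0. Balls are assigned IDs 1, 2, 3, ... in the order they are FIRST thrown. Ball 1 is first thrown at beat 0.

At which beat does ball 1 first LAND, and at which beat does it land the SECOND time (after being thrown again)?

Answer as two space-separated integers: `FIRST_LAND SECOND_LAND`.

Beat 0 (L): throw ball1 h=5 -> lands@5:R; in-air after throw: [b1@5:R]
Beat 1 (R): throw ball2 h=7 -> lands@8:L; in-air after throw: [b1@5:R b2@8:L]
Beat 2 (L): throw ball3 h=8 -> lands@10:L; in-air after throw: [b1@5:R b2@8:L b3@10:L]
Beat 3 (R): throw ball4 h=6 -> lands@9:R; in-air after throw: [b1@5:R b2@8:L b4@9:R b3@10:L]
Beat 4 (L): throw ball5 h=9 -> lands@13:R; in-air after throw: [b1@5:R b2@8:L b4@9:R b3@10:L b5@13:R]
Beat 5 (R): throw ball1 h=1 -> lands@6:L; in-air after throw: [b1@6:L b2@8:L b4@9:R b3@10:L b5@13:R]
Beat 6 (L): throw ball1 h=5 -> lands@11:R; in-air after throw: [b2@8:L b4@9:R b3@10:L b1@11:R b5@13:R]
Ball 1: thrown@0 h=5 -> first land @5; rethrown@5 h=1 -> second land @6

Answer: 5 6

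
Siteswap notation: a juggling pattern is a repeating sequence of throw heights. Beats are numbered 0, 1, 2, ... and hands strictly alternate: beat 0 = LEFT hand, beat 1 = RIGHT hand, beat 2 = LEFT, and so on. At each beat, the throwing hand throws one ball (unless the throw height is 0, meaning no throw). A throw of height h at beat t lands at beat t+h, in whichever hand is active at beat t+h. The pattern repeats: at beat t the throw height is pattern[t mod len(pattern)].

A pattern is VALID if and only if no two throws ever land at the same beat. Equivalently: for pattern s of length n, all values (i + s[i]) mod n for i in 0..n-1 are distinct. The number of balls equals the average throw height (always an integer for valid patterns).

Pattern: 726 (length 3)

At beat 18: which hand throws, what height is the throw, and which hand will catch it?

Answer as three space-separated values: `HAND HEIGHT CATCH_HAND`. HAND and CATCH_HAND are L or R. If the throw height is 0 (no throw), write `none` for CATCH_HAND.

Beat 18: 18 mod 2 = 0, so hand = L
Throw height = pattern[18 mod 3] = pattern[0] = 7
Lands at beat 18+7=25, 25 mod 2 = 1, so catch hand = R

Answer: L 7 R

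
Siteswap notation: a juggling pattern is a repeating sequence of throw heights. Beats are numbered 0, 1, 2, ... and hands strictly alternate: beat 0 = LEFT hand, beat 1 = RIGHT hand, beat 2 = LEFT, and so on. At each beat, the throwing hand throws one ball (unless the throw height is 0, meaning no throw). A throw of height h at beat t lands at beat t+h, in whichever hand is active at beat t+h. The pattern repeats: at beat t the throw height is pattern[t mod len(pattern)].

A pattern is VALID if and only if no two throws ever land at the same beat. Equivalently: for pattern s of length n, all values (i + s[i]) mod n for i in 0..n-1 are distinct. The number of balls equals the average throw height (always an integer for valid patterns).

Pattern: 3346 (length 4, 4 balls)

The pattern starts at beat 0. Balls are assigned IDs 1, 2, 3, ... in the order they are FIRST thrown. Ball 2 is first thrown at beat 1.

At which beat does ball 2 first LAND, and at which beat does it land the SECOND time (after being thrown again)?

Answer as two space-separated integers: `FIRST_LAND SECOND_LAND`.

Answer: 4 7

Derivation:
Beat 0 (L): throw ball1 h=3 -> lands@3:R; in-air after throw: [b1@3:R]
Beat 1 (R): throw ball2 h=3 -> lands@4:L; in-air after throw: [b1@3:R b2@4:L]
Beat 2 (L): throw ball3 h=4 -> lands@6:L; in-air after throw: [b1@3:R b2@4:L b3@6:L]
Beat 3 (R): throw ball1 h=6 -> lands@9:R; in-air after throw: [b2@4:L b3@6:L b1@9:R]
Beat 4 (L): throw ball2 h=3 -> lands@7:R; in-air after throw: [b3@6:L b2@7:R b1@9:R]
Beat 5 (R): throw ball4 h=3 -> lands@8:L; in-air after throw: [b3@6:L b2@7:R b4@8:L b1@9:R]
Beat 6 (L): throw ball3 h=4 -> lands@10:L; in-air after throw: [b2@7:R b4@8:L b1@9:R b3@10:L]
Beat 7 (R): throw ball2 h=6 -> lands@13:R; in-air after throw: [b4@8:L b1@9:R b3@10:L b2@13:R]
Ball 2: thrown@1 h=3 -> first land @4; rethrown@4 h=3 -> second land @7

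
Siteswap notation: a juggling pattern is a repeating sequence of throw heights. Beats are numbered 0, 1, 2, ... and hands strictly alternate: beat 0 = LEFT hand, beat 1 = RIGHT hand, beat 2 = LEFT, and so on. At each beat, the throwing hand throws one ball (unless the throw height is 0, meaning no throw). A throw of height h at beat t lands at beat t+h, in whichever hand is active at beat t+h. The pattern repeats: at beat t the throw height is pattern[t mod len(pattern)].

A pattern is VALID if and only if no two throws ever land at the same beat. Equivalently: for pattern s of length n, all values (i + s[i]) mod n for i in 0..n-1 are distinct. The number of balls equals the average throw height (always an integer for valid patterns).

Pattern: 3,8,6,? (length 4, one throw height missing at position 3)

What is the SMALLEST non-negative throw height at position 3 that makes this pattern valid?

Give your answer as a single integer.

Answer: 3

Derivation:
i=0: (0 + 3) mod 4 = 3
i=1: (1 + 8) mod 4 = 1
i=2: (2 + 6) mod 4 = 0
i=3: s[i]=? (unknown)
Known residues: [0, 1, 3]; need a permutation of 0..3, so missing residue r = 2
Need (3 + s) mod 4 = 2; smallest s = (2 - 3) mod 4 = 3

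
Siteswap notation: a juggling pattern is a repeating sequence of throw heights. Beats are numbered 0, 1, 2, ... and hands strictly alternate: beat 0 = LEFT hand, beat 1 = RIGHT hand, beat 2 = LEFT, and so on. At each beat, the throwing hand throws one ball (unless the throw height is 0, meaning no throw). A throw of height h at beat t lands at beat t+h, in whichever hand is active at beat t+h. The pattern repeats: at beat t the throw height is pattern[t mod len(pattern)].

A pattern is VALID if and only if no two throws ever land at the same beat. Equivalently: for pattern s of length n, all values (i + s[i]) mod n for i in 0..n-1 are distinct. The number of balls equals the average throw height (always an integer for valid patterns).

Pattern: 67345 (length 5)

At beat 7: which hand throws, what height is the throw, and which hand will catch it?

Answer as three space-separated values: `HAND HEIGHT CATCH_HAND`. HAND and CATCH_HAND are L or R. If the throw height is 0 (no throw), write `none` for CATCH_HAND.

Answer: R 3 L

Derivation:
Beat 7: 7 mod 2 = 1, so hand = R
Throw height = pattern[7 mod 5] = pattern[2] = 3
Lands at beat 7+3=10, 10 mod 2 = 0, so catch hand = L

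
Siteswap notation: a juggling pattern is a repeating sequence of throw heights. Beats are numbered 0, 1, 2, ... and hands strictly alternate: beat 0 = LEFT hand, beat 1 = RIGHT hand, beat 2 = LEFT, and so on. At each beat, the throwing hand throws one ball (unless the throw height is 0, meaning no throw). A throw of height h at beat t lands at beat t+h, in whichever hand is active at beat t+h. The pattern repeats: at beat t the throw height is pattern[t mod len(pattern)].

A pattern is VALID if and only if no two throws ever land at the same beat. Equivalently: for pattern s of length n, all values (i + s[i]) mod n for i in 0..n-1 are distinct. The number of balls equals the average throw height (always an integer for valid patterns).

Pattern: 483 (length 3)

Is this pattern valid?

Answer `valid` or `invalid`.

i=0: (i + s[i]) mod n = (0 + 4) mod 3 = 1
i=1: (i + s[i]) mod n = (1 + 8) mod 3 = 0
i=2: (i + s[i]) mod n = (2 + 3) mod 3 = 2
Residues: [1, 0, 2], distinct: True

Answer: valid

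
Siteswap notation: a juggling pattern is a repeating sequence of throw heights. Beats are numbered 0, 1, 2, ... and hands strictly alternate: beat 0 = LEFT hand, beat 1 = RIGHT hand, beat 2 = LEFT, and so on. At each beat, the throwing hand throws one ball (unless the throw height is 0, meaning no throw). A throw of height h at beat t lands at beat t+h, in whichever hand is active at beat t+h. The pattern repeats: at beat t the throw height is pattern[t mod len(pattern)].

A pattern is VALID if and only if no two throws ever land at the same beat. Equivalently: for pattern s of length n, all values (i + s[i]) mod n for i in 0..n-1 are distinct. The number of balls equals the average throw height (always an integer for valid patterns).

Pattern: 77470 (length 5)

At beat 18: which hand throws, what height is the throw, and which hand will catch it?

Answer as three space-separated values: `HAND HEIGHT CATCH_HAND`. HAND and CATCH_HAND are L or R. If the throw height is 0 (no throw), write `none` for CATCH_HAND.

Beat 18: 18 mod 2 = 0, so hand = L
Throw height = pattern[18 mod 5] = pattern[3] = 7
Lands at beat 18+7=25, 25 mod 2 = 1, so catch hand = R

Answer: L 7 R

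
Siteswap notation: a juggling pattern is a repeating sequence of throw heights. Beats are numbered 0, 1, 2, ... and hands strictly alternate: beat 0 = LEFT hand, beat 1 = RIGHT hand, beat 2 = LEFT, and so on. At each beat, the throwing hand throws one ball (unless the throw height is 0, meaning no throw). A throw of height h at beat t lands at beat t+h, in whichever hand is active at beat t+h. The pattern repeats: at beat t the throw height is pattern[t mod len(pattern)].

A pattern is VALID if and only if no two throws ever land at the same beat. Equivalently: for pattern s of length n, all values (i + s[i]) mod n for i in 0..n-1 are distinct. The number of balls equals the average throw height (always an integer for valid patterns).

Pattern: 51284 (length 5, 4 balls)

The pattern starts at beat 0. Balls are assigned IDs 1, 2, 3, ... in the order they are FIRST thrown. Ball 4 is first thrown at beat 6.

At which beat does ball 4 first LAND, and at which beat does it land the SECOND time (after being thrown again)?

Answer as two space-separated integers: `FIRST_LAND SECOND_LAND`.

Beat 0 (L): throw ball1 h=5 -> lands@5:R; in-air after throw: [b1@5:R]
Beat 1 (R): throw ball2 h=1 -> lands@2:L; in-air after throw: [b2@2:L b1@5:R]
Beat 2 (L): throw ball2 h=2 -> lands@4:L; in-air after throw: [b2@4:L b1@5:R]
Beat 3 (R): throw ball3 h=8 -> lands@11:R; in-air after throw: [b2@4:L b1@5:R b3@11:R]
Beat 4 (L): throw ball2 h=4 -> lands@8:L; in-air after throw: [b1@5:R b2@8:L b3@11:R]
Beat 5 (R): throw ball1 h=5 -> lands@10:L; in-air after throw: [b2@8:L b1@10:L b3@11:R]
Beat 6 (L): throw ball4 h=1 -> lands@7:R; in-air after throw: [b4@7:R b2@8:L b1@10:L b3@11:R]
Beat 7 (R): throw ball4 h=2 -> lands@9:R; in-air after throw: [b2@8:L b4@9:R b1@10:L b3@11:R]
Beat 8 (L): throw ball2 h=8 -> lands@16:L; in-air after throw: [b4@9:R b1@10:L b3@11:R b2@16:L]
Beat 9 (R): throw ball4 h=4 -> lands@13:R; in-air after throw: [b1@10:L b3@11:R b4@13:R b2@16:L]
Ball 4: thrown@6 h=1 -> first land @7; rethrown@7 h=2 -> second land @9

Answer: 7 9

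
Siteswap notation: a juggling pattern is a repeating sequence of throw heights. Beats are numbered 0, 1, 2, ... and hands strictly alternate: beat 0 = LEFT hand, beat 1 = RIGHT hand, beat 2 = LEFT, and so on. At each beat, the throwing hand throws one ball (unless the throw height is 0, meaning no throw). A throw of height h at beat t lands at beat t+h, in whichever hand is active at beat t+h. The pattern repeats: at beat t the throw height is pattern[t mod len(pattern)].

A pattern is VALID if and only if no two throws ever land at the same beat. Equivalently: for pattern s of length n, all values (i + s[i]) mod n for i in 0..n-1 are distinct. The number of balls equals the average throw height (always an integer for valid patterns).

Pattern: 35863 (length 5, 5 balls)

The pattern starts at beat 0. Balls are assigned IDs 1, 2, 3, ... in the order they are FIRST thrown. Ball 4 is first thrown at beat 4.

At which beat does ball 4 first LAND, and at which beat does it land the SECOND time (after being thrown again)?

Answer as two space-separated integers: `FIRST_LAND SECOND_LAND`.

Beat 0 (L): throw ball1 h=3 -> lands@3:R; in-air after throw: [b1@3:R]
Beat 1 (R): throw ball2 h=5 -> lands@6:L; in-air after throw: [b1@3:R b2@6:L]
Beat 2 (L): throw ball3 h=8 -> lands@10:L; in-air after throw: [b1@3:R b2@6:L b3@10:L]
Beat 3 (R): throw ball1 h=6 -> lands@9:R; in-air after throw: [b2@6:L b1@9:R b3@10:L]
Beat 4 (L): throw ball4 h=3 -> lands@7:R; in-air after throw: [b2@6:L b4@7:R b1@9:R b3@10:L]
Beat 5 (R): throw ball5 h=3 -> lands@8:L; in-air after throw: [b2@6:L b4@7:R b5@8:L b1@9:R b3@10:L]
Beat 6 (L): throw ball2 h=5 -> lands@11:R; in-air after throw: [b4@7:R b5@8:L b1@9:R b3@10:L b2@11:R]
Beat 7 (R): throw ball4 h=8 -> lands@15:R; in-air after throw: [b5@8:L b1@9:R b3@10:L b2@11:R b4@15:R]
Beat 8 (L): throw ball5 h=6 -> lands@14:L; in-air after throw: [b1@9:R b3@10:L b2@11:R b5@14:L b4@15:R]
Beat 9 (R): throw ball1 h=3 -> lands@12:L; in-air after throw: [b3@10:L b2@11:R b1@12:L b5@14:L b4@15:R]
Beat 10 (L): throw ball3 h=3 -> lands@13:R; in-air after throw: [b2@11:R b1@12:L b3@13:R b5@14:L b4@15:R]
Beat 11 (R): throw ball2 h=5 -> lands@16:L; in-air after throw: [b1@12:L b3@13:R b5@14:L b4@15:R b2@16:L]
Beat 12 (L): throw ball1 h=8 -> lands@20:L; in-air after throw: [b3@13:R b5@14:L b4@15:R b2@16:L b1@20:L]
Beat 13 (R): throw ball3 h=6 -> lands@19:R; in-air after throw: [b5@14:L b4@15:R b2@16:L b3@19:R b1@20:L]
Beat 14 (L): throw ball5 h=3 -> lands@17:R; in-air after throw: [b4@15:R b2@16:L b5@17:R b3@19:R b1@20:L]
Beat 15 (R): throw ball4 h=3 -> lands@18:L; in-air after throw: [b2@16:L b5@17:R b4@18:L b3@19:R b1@20:L]
Ball 4: thrown@4 h=3 -> first land @7; rethrown@7 h=8 -> second land @15

Answer: 7 15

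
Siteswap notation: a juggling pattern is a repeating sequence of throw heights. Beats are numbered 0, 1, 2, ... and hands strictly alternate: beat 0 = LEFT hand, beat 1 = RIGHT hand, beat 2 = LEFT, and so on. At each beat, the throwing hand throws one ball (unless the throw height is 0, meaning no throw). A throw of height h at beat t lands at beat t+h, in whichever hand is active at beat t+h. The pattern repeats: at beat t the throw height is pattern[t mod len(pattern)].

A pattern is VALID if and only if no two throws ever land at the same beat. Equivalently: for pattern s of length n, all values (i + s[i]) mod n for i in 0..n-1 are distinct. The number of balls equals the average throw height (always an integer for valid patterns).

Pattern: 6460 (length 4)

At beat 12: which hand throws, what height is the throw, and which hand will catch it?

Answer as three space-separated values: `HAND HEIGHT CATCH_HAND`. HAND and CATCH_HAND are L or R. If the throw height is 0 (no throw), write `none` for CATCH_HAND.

Answer: L 6 L

Derivation:
Beat 12: 12 mod 2 = 0, so hand = L
Throw height = pattern[12 mod 4] = pattern[0] = 6
Lands at beat 12+6=18, 18 mod 2 = 0, so catch hand = L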